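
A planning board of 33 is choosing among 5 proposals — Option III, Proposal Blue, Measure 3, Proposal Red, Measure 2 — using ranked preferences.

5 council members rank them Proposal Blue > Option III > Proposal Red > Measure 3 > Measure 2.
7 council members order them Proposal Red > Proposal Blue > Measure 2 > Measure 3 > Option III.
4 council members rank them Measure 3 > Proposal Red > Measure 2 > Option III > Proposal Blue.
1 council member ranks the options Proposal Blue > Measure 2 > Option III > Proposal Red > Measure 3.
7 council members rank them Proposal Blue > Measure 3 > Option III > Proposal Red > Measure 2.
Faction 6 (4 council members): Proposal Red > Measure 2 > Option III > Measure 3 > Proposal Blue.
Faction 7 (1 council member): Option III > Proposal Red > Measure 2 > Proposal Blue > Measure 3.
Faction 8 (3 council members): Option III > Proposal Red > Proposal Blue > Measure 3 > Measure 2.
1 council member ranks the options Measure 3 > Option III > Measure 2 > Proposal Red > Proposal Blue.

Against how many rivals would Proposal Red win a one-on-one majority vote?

3

Proposal Red against each rival (33 council members):
Proposal Red–Option III: Option III 18–15.
Proposal Red vs Proposal Blue: 20 to 13, Proposal Red.
Proposal Red vs Measure 3: Proposal Red, 21–12.
Proposal Red vs Measure 2: 31 for Proposal Red, 2 for Measure 2 — Proposal Red by 31–2.
Proposal Red beats Proposal Blue, Measure 3, Measure 2; loses to Option III — 3 pairwise wins.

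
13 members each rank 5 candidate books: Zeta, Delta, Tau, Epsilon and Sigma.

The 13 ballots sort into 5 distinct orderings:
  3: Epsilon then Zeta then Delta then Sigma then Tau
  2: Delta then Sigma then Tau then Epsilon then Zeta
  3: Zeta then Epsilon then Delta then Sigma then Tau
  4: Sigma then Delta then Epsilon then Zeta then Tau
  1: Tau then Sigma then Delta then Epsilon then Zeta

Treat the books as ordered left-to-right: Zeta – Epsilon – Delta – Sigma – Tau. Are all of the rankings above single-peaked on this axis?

yes

Axis positions: Zeta=1, Epsilon=2, Delta=3, Sigma=4, Tau=5.
Ballot type 1 (peak Epsilon at position 2): ranking walks positions 2-1-3-4-5, expanding outward from the peak — single-peaked.
Ballot type 2 (peak Delta at position 3): ranking walks positions 3-4-5-2-1, expanding outward from the peak — single-peaked.
Ballot type 3 (peak Zeta at position 1): ranking walks positions 1-2-3-4-5, expanding outward from the peak — single-peaked.
Ballot type 4 (peak Sigma at position 4): ranking walks positions 4-3-2-1-5, expanding outward from the peak — single-peaked.
Ballot type 5 (peak Tau at position 5): ranking walks positions 5-4-3-2-1, expanding outward from the peak — single-peaked.
Every ranking is single-peaked on this axis.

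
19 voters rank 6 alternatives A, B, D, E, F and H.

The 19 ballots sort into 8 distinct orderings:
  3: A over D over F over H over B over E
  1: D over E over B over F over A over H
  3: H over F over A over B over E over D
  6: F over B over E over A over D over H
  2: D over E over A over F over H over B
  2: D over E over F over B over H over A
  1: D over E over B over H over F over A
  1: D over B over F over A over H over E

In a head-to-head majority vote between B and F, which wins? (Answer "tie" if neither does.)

Ballots ranking B above F: 1 + 1 + 1 = 3.
Ballots ranking F above B: 19 − 3 = 16.
F wins the head-to-head 16–3.

F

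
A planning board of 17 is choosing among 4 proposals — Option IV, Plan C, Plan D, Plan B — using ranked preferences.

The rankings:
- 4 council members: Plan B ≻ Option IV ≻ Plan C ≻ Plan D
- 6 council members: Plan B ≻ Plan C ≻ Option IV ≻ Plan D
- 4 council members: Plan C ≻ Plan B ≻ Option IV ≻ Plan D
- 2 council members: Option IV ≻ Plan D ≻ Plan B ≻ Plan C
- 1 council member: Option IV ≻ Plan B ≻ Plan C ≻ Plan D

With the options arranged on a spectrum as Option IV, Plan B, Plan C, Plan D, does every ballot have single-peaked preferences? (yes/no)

no

Axis positions: Option IV=1, Plan B=2, Plan C=3, Plan D=4.
Ballot type 1 (peak Plan B at position 2): ranking walks positions 2-1-3-4, expanding outward from the peak — single-peaked.
Ballot type 2 (peak Plan B at position 2): ranking walks positions 2-3-1-4, expanding outward from the peak — single-peaked.
Ballot type 3 (peak Plan C at position 3): ranking walks positions 3-2-1-4, expanding outward from the peak — single-peaked.
Ballot type 4: ranking walks positions 1-4-2-3; Plan D is ranked above Plan B even though Plan B lies between Plan D and the peak Option IV on the axis — preferences dip and rise again. Not single-peaked.
Ballot type 5 (peak Option IV at position 1): ranking walks positions 1-2-3-4, expanding outward from the peak — single-peaked.
Ballot type 4 violates single-peakedness, so the profile is not single-peaked on this axis.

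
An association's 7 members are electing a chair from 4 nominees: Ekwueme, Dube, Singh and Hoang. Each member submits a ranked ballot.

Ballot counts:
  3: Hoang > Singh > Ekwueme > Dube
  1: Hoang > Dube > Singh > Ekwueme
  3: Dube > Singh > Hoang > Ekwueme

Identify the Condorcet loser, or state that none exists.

Pairwise majorities:
Ekwueme vs Dube: Dube wins 4–3.
Ekwueme vs Singh: Ekwueme is ranked higher on 0 ballots, Singh on 7. Singh wins 7–0.
Ekwueme vs Hoang: 0 for Ekwueme, 7 for Hoang — Hoang by 7–0.
Dube vs Singh: 4 to 3, Dube.
Dube vs Hoang: 3 to 4, Hoang.
Singh vs Hoang: Hoang, 4–3.
Only Ekwueme has no wins; Ekwueme is the Condorcet loser.

Ekwueme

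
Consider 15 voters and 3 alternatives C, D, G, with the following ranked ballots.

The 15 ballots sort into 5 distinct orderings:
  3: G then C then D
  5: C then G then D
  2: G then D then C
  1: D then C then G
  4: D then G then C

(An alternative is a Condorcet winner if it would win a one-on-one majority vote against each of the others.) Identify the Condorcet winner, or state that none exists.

Check each pair by majority over 15 ballots:
C vs D: C preferred on 3+5 = 8 ballots; C wins 8–7.
C vs G: 5+1 = 6 for C, 9 for G — G by 9–6.
D vs G: 1+4 = 5 for D, 10 for G — G by 10–5.
Only G has no losses; G is the Condorcet winner.

G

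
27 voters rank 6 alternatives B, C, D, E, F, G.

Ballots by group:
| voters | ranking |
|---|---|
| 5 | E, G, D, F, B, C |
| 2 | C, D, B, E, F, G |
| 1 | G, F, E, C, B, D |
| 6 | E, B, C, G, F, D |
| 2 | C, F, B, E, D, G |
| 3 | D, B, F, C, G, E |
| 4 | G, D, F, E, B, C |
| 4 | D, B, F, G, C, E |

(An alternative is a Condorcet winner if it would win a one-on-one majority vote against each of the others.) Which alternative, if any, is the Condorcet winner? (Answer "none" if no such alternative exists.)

none

Pairwise majorities:
B vs C: B wins 22–5.
B vs D: D, 18–9.
B vs E: E wins 16–11.
B vs F: B wins 15–12.
B vs G: B, 17–10.
C–D: D 16–11.
C–E: E 16–11.
C vs F: F wins 17–10.
C vs G: G wins 14–13.
D vs E: E, 14–13.
D–F: D 18–9.
D vs G: G, 16–11.
E vs F: F wins 14–13.
E–G: E 15–12.
F vs G: G wins 16–11.
No alternative is unbeaten: B loses to D; C loses to B; D loses to E; E loses to F; F loses to B; G loses to B. In particular B → F → E → B is a majority cycle — no Condorcet winner exists.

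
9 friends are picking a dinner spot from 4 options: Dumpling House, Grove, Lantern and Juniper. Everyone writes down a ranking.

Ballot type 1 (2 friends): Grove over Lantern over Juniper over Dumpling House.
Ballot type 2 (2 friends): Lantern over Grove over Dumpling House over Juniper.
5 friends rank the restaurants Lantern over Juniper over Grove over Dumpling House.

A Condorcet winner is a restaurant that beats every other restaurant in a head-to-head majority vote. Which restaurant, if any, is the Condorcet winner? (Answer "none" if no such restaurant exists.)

Head-to-head results (9 friends):
Dumpling House vs Grove: Dumpling House preferred on 0 ballots; Grove wins 9–0.
Dumpling House vs Lantern: 0 to 9, Lantern.
Dumpling House vs Juniper: 2 for Dumpling House, 7 for Juniper — Juniper by 7–2.
Grove vs Lantern: 2 to 7, Lantern.
Grove vs Juniper: 2+2 = 4 for Grove, 5 for Juniper — Juniper by 5–4.
Lantern vs Juniper: 2+2+5 = 9 for Lantern, 0 for Juniper — Lantern by 9–0.
Only Lantern has no losses; Lantern is the Condorcet winner.

Lantern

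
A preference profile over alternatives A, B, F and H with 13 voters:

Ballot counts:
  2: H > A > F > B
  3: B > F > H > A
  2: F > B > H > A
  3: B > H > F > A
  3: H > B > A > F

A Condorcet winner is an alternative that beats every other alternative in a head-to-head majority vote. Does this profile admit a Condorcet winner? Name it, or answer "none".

Pairwise majorities:
A vs B: A preferred on 2 ballots; B wins 11–2.
A vs F: F wins 8–5.
A vs H: A is ranked higher on 0 ballots, H on 13. H wins 13–0.
B vs F: 3+3+3 = 9 for B, 4 for F — B by 9–4.
B vs H: B is ranked higher on 3+2+3 = 8 ballots, H on 5. B wins 8–5.
F vs H: H wins 8–5.
B beats each of A, F, H — B is the Condorcet winner.

B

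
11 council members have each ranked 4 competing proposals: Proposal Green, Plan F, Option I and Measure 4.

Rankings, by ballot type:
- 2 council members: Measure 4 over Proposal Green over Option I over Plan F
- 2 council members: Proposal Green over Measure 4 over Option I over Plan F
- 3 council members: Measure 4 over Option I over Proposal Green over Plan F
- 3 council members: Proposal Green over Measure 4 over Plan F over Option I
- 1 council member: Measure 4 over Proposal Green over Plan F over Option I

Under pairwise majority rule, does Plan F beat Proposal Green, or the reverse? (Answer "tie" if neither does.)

No ballot ranks Plan F above Proposal Green: 0.
Ballots ranking Proposal Green above Plan F: 11 − 0 = 11.
Proposal Green wins the head-to-head 11–0.

Proposal Green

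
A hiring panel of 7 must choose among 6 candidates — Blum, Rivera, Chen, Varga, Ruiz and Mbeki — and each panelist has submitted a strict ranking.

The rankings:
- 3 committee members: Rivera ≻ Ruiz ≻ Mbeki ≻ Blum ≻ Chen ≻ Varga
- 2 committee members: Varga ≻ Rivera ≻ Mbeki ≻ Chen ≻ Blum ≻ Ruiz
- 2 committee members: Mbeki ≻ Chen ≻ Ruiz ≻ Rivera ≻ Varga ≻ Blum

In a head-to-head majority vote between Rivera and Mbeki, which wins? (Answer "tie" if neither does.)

Ballots ranking Rivera above Mbeki: 3 + 2 = 5.
Ballots ranking Mbeki above Rivera: 7 − 5 = 2.
Rivera wins the head-to-head 5–2.

Rivera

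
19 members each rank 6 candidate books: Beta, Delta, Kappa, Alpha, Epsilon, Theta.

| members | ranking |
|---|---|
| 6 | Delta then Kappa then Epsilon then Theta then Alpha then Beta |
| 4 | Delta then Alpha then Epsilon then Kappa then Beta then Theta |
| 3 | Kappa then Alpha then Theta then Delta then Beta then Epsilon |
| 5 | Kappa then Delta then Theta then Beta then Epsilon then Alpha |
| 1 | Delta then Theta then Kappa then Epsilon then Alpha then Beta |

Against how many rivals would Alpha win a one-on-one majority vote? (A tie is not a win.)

Alpha against each rival (19 members):
Alpha–Beta: Alpha 14–5.
Alpha vs Delta: Alpha is ranked higher on 3 ballots, Delta on 16. Delta wins 16–3.
Alpha vs Kappa: Alpha preferred on 4 ballots; Kappa wins 15–4.
Alpha vs Epsilon: 7 to 12, Epsilon.
Alpha–Theta: Theta 12–7.
Alpha beats Beta; loses to Delta, Kappa, Epsilon, Theta — 1 pairwise win.

1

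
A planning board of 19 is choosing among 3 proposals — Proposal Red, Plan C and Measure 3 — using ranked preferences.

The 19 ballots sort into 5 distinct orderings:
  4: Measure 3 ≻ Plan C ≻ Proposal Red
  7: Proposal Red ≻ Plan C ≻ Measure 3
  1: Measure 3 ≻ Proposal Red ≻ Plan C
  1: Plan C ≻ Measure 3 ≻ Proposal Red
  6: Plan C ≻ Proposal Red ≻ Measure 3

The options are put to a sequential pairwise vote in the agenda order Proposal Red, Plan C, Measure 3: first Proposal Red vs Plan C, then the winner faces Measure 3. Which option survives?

Round 1: Proposal Red vs Plan C — 8–11, Plan C advances.
Round 2: Plan C vs Measure 3 — 14–5, Plan C advances.
The agenda winner is Plan C.

Plan C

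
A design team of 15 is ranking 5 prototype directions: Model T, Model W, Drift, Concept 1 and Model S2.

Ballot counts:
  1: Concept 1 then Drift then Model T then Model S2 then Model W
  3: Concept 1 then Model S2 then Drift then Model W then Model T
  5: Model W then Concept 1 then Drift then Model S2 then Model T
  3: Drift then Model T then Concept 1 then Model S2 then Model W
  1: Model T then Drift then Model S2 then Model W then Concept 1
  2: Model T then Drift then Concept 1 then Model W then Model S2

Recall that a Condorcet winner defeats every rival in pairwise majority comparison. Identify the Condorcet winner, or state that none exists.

Pairwise majorities:
Model T vs Model W: Model T preferred on 1+3+1+2 = 7 ballots; Model W wins 8–7.
Model T vs Drift: Model T is ranked higher on 1+2 = 3 ballots, Drift on 12. Drift wins 12–3.
Model T vs Concept 1: Model T preferred on 3+1+2 = 6 ballots; Concept 1 wins 9–6.
Model T vs Model S2: Model T preferred on 1+3+1+2 = 7 ballots; Model S2 wins 8–7.
Model W vs Drift: Model W preferred on 5 ballots; Drift wins 10–5.
Model W vs Concept 1: 6 to 9, Concept 1.
Model W vs Model S2: Model W preferred on 5+2 = 7 ballots; Model S2 wins 8–7.
Drift vs Concept 1: 3+1+2 = 6 for Drift, 9 for Concept 1 — Concept 1 by 9–6.
Drift vs Model S2: Drift is ranked higher on 1+5+3+1+2 = 12 ballots, Model S2 on 3. Drift wins 12–3.
Concept 1 vs Model S2: Concept 1 is ranked higher on 1+3+5+3+2 = 14 ballots, Model S2 on 1. Concept 1 wins 14–1.
Concept 1 beats each of Model T, Model W, Drift, Model S2 — Concept 1 is the Condorcet winner.

Concept 1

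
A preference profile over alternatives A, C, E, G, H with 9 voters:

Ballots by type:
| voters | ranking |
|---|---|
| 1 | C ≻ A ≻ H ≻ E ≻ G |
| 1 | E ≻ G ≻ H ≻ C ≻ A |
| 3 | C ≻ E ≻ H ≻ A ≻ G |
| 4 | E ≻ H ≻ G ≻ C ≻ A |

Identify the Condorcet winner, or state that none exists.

Check each pair by majority over 9 ballots:
A vs C: 0 to 9, C.
A vs E: E, 8–1.
A vs G: 1+3 = 4 for A, 5 for G — G by 5–4.
A vs H: H wins 8–1.
C vs E: 4 to 5, E.
C vs G: C preferred on 1+3 = 4 ballots; G wins 5–4.
C vs H: C is ranked higher on 1+3 = 4 ballots, H on 5. H wins 5–4.
E vs G: 9 to 0, E.
E vs H: E, 8–1.
G vs H: G preferred on 1 ballot; H wins 8–1.
E wins every pairwise contest, so E is the Condorcet winner.

E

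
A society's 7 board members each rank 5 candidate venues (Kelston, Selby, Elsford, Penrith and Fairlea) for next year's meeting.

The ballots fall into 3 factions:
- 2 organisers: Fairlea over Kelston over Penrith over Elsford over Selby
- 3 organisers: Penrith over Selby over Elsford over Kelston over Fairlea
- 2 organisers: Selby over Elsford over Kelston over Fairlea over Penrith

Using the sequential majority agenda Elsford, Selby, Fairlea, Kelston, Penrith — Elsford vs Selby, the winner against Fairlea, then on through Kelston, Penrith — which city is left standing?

Round 1: Elsford vs Selby — 2–5, Selby advances.
Round 2: Selby vs Fairlea — 5–2, Selby advances.
Round 3: Selby vs Kelston — 5–2, Selby advances.
Round 4: Selby vs Penrith — 2–5, Penrith advances.
The agenda winner is Penrith.

Penrith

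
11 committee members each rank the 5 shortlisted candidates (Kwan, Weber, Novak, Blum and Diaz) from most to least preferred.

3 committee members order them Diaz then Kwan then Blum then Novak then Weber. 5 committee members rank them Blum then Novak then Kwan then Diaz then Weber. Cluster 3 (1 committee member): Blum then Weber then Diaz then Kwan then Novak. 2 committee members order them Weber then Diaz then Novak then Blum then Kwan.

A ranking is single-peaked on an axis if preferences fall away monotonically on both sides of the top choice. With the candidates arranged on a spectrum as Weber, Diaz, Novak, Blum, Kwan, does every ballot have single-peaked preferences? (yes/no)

Axis positions: Weber=1, Diaz=2, Novak=3, Blum=4, Kwan=5.
Cluster 1: ranking walks positions 2-5-4-3-1; Kwan is ranked above Novak even though Novak lies between Kwan and the peak Diaz on the axis — preferences dip and rise again. Not single-peaked.
Cluster 2 (peak Blum at position 4): ranking walks positions 4-3-5-2-1, expanding outward from the peak — single-peaked.
Cluster 3: ranking walks positions 4-1-2-5-3; Weber is ranked above Novak even though Novak lies between Weber and the peak Blum on the axis — preferences dip and rise again. Not single-peaked.
Cluster 4 (peak Weber at position 1): ranking walks positions 1-2-3-4-5, expanding outward from the peak — single-peaked.
Cluster 1 violates single-peakedness, so the profile is not single-peaked on this axis.

no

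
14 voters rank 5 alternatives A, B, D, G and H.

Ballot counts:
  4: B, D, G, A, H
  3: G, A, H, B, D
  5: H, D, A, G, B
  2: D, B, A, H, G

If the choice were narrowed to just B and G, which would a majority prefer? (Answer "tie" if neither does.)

Ballots ranking B above G: 4 + 2 = 6.
Ballots ranking G above B: 14 − 6 = 8.
G wins the head-to-head 8–6.

G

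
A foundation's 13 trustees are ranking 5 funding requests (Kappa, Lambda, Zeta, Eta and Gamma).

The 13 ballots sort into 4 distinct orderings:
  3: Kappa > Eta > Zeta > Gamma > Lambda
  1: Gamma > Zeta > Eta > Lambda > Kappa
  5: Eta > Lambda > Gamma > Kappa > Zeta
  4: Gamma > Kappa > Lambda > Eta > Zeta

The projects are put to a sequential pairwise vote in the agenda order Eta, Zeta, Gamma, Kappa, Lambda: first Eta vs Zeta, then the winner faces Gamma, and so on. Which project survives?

Kappa

Round 1: Eta vs Zeta — 12–1, Eta advances.
Round 2: Eta vs Gamma — 8–5, Eta advances.
Round 3: Eta vs Kappa — 6–7, Kappa advances.
Round 4: Kappa vs Lambda — 7–6, Kappa advances.
The agenda winner is Kappa.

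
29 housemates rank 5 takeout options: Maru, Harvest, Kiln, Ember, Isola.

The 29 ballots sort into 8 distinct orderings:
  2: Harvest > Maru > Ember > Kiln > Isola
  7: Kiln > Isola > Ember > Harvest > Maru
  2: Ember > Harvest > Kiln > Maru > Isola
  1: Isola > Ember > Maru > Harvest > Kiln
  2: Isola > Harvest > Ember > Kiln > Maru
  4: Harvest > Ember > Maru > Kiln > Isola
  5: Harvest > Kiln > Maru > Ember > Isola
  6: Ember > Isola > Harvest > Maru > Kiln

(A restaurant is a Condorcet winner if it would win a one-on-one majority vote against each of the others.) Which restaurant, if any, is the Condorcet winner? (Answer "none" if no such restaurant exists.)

Pairwise majorities:
Maru vs Harvest: 1 to 28, Harvest.
Maru vs Kiln: Maru is ranked higher on 2+1+4+6 = 13 ballots, Kiln on 16. Kiln wins 16–13.
Maru vs Ember: 2+5 = 7 for Maru, 22 for Ember — Ember by 22–7.
Maru vs Isola: 13 to 16, Isola.
Harvest vs Kiln: Harvest is ranked higher on 22 ballots, Kiln on 7. Harvest wins 22–7.
Harvest vs Ember: 2+2+4+5 = 13 for Harvest, 16 for Ember — Ember by 16–13.
Harvest vs Isola: 13 to 16, Isola.
Kiln vs Ember: Kiln preferred on 7+5 = 12 ballots; Ember wins 17–12.
Kiln vs Isola: Kiln preferred on 2+7+2+4+5 = 20 ballots; Kiln wins 20–9.
Ember vs Isola: Ember is ranked higher on 2+2+4+5+6 = 19 ballots, Isola on 10. Ember wins 19–10.
Ember defeats every rival head-to-head and is the Condorcet winner.

Ember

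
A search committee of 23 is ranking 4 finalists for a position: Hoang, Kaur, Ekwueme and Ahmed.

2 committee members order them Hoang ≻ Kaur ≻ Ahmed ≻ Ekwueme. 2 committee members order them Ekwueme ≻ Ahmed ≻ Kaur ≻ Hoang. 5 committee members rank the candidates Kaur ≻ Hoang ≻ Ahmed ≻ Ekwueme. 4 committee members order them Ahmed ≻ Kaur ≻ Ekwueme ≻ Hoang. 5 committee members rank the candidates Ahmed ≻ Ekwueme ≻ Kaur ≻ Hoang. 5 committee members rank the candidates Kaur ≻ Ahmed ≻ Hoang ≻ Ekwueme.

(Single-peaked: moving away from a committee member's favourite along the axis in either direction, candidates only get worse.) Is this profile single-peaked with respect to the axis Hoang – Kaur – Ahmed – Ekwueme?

Axis positions: Hoang=1, Kaur=2, Ahmed=3, Ekwueme=4.
Cluster 1 (peak Hoang at position 1): ranking walks positions 1-2-3-4, expanding outward from the peak — single-peaked.
Cluster 2 (peak Ekwueme at position 4): ranking walks positions 4-3-2-1, expanding outward from the peak — single-peaked.
Cluster 3 (peak Kaur at position 2): ranking walks positions 2-1-3-4, expanding outward from the peak — single-peaked.
Cluster 4 (peak Ahmed at position 3): ranking walks positions 3-2-4-1, expanding outward from the peak — single-peaked.
Cluster 5 (peak Ahmed at position 3): ranking walks positions 3-4-2-1, expanding outward from the peak — single-peaked.
Cluster 6 (peak Kaur at position 2): ranking walks positions 2-3-1-4, expanding outward from the peak — single-peaked.
Every ranking is single-peaked on this axis.

yes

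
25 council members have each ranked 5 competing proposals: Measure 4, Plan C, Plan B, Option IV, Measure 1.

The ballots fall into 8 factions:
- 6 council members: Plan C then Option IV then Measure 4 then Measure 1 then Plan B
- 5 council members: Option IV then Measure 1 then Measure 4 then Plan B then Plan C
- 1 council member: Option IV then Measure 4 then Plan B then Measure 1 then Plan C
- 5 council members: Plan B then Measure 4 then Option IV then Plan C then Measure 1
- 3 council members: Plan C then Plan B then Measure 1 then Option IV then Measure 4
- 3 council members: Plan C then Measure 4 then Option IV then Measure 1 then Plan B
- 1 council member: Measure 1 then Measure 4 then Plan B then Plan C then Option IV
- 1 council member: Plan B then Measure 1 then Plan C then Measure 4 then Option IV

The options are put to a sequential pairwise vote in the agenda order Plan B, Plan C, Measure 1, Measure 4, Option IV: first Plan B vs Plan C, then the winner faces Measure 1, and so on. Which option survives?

Option IV

Round 1: Plan B vs Plan C — 13–12, Plan B advances.
Round 2: Plan B vs Measure 1 — 10–15, Measure 1 advances.
Round 3: Measure 1 vs Measure 4 — 10–15, Measure 4 advances.
Round 4: Measure 4 vs Option IV — 10–15, Option IV advances.
Option IV survives the agenda.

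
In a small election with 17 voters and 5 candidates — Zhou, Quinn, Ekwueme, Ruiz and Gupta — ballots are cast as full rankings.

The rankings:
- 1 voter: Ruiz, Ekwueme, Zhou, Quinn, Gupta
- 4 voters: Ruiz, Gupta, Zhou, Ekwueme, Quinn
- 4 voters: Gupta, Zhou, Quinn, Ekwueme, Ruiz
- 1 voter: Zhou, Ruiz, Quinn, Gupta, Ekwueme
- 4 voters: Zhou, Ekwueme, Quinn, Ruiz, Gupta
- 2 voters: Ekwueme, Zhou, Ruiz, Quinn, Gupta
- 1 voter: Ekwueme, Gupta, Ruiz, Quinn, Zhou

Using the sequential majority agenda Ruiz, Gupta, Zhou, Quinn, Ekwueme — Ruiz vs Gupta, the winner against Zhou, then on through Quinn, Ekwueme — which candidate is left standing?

Round 1: Ruiz vs Gupta — 12–5, Ruiz advances.
Round 2: Ruiz vs Zhou — 6–11, Zhou advances.
Round 3: Zhou vs Quinn — 16–1, Zhou advances.
Round 4: Zhou vs Ekwueme — 13–4, Zhou advances.
Zhou survives the agenda.

Zhou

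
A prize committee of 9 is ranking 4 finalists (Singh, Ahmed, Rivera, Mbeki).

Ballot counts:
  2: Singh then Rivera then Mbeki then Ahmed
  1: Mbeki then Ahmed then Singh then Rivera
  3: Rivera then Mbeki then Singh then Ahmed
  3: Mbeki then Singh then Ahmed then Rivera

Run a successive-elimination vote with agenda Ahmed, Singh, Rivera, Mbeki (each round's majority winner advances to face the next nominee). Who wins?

Round 1: Ahmed vs Singh — 1–8, Singh advances.
Round 2: Singh vs Rivera — 6–3, Singh advances.
Round 3: Singh vs Mbeki — 2–7, Mbeki advances.
The agenda winner is Mbeki.

Mbeki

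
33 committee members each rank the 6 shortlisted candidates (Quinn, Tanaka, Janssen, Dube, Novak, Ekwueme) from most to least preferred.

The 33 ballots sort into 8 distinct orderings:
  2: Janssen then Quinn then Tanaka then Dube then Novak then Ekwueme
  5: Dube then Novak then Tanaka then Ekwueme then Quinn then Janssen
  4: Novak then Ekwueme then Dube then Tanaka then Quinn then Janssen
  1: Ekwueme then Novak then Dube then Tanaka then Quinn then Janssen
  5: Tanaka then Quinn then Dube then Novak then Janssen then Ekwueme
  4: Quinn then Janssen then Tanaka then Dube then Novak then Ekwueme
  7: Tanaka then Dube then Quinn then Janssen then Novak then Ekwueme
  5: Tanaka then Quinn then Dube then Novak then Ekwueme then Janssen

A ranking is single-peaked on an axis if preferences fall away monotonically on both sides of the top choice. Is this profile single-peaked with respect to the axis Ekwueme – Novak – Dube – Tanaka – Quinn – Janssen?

Axis positions: Ekwueme=1, Novak=2, Dube=3, Tanaka=4, Quinn=5, Janssen=6.
Group 1 (peak Janssen at position 6): ranking walks positions 6-5-4-3-2-1, expanding outward from the peak — single-peaked.
Group 2 (peak Dube at position 3): ranking walks positions 3-2-4-1-5-6, expanding outward from the peak — single-peaked.
Group 3 (peak Novak at position 2): ranking walks positions 2-1-3-4-5-6, expanding outward from the peak — single-peaked.
Group 4 (peak Ekwueme at position 1): ranking walks positions 1-2-3-4-5-6, expanding outward from the peak — single-peaked.
Group 5 (peak Tanaka at position 4): ranking walks positions 4-5-3-2-6-1, expanding outward from the peak — single-peaked.
Group 6 (peak Quinn at position 5): ranking walks positions 5-6-4-3-2-1, expanding outward from the peak — single-peaked.
Group 7 (peak Tanaka at position 4): ranking walks positions 4-3-5-6-2-1, expanding outward from the peak — single-peaked.
Group 8 (peak Tanaka at position 4): ranking walks positions 4-5-3-2-1-6, expanding outward from the peak — single-peaked.
Every ranking is single-peaked on this axis.

yes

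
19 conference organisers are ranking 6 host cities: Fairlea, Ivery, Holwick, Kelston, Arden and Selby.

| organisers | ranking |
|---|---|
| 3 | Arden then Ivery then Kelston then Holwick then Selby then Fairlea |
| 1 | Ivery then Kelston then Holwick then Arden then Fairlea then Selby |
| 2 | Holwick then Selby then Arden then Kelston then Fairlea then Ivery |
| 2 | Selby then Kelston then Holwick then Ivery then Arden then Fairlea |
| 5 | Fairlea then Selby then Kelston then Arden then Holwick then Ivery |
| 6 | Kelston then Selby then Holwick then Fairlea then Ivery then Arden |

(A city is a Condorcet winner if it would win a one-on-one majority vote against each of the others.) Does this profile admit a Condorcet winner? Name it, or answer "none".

Kelston

Check each pair by majority over 19 ballots:
Fairlea–Ivery: Fairlea 13–6.
Fairlea–Holwick: Holwick 14–5.
Fairlea vs Kelston: Kelston, 14–5.
Fairlea vs Arden: Fairlea, 11–8.
Fairlea–Selby: Selby 13–6.
Ivery vs Holwick: Holwick, 15–4.
Ivery vs Kelston: Kelston wins 15–4.
Ivery–Arden: Arden 10–9.
Ivery vs Selby: Selby wins 15–4.
Holwick vs Kelston: Kelston wins 17–2.
Holwick vs Arden: Holwick, 11–8.
Holwick vs Selby: Selby wins 13–6.
Kelston vs Arden: Kelston wins 14–5.
Kelston vs Selby: Kelston wins 10–9.
Arden–Selby: Selby 15–4.
Kelston wins every pairwise contest, so Kelston is the Condorcet winner.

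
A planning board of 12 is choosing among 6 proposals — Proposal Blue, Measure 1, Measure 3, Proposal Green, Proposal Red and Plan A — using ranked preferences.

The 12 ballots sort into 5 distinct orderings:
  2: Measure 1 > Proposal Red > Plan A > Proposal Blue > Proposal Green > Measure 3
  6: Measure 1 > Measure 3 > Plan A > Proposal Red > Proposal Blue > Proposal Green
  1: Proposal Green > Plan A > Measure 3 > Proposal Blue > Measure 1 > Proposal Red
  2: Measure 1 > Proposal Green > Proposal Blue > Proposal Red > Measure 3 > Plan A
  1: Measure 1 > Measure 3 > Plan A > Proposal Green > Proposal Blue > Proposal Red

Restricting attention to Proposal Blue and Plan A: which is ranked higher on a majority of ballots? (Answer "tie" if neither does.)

Plan A

Ballots ranking Proposal Blue above Plan A: 2.
Ballots ranking Plan A above Proposal Blue: 12 − 2 = 10.
Plan A wins the head-to-head 10–2.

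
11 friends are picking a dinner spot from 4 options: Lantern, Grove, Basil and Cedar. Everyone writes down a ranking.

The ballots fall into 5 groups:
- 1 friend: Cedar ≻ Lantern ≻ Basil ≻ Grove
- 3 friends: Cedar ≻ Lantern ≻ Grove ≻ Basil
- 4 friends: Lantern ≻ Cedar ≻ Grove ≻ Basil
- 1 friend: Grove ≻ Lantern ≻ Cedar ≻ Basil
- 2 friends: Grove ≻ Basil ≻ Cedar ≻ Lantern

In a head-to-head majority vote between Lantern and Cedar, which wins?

Ballots ranking Lantern above Cedar: 4 + 1 = 5.
Ballots ranking Cedar above Lantern: 11 − 5 = 6.
Cedar wins the head-to-head 6–5.

Cedar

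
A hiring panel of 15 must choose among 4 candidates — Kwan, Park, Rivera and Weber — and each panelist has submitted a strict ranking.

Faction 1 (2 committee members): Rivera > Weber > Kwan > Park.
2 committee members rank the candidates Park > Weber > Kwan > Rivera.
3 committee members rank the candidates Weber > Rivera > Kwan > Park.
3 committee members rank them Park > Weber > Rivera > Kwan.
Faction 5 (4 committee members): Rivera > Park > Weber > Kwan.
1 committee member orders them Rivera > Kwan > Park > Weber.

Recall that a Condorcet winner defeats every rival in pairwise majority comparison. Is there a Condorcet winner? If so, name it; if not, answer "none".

none

Pairwise majorities:
Kwan vs Park: Park wins 9–6.
Kwan vs Rivera: Rivera, 13–2.
Kwan vs Weber: Weber, 14–1.
Park vs Rivera: Rivera wins 10–5.
Park vs Weber: Park wins 10–5.
Rivera–Weber: Weber 8–7.
Each candidate drops at least one matchup (Kwan loses to Park; Park loses to Rivera; Rivera loses to Weber; Weber loses to Park); the cycle Park > Weber > Rivera > Park rules out a Condorcet winner.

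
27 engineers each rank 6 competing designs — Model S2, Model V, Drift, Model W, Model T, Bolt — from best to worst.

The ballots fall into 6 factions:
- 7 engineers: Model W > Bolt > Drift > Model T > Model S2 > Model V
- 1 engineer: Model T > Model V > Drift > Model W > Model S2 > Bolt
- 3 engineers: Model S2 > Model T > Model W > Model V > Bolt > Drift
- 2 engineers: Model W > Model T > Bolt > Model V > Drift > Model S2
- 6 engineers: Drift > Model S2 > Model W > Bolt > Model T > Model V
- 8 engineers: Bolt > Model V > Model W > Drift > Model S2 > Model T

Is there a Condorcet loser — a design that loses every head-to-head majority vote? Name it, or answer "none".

none

Pairwise majorities:
Model S2 vs Model V: Model S2, 16–11.
Model S2 vs Drift: Model S2 preferred on 3 ballots; Drift wins 24–3.
Model S2 vs Model W: Model W wins 18–9.
Model S2 vs Model T: Model S2 wins 17–10.
Model S2 vs Bolt: Bolt wins 17–10.
Model V vs Drift: 1+3+2+8 = 14 for Model V, 13 for Drift — Model V by 14–13.
Model V vs Model W: Model V is ranked higher on 1+8 = 9 ballots, Model W on 18. Model W wins 18–9.
Model V vs Model T: 8 to 19, Model T.
Model V vs Bolt: Model V preferred on 1+3 = 4 ballots; Bolt wins 23–4.
Drift–Model W: Model W 20–7.
Drift–Model T: Drift 21–6.
Drift vs Bolt: Drift is ranked higher on 1+6 = 7 ballots, Bolt on 20. Bolt wins 20–7.
Model W vs Model T: Model W wins 23–4.
Model W vs Bolt: 19 to 8, Model W.
Model T vs Bolt: Bolt, 21–6.
Each design has at least one pairwise win (Model S2 beats Model V; Model V beats Drift; Drift beats Model S2; Model W beats Model S2; Model T beats Model V; Bolt beats Model S2) — no Condorcet loser.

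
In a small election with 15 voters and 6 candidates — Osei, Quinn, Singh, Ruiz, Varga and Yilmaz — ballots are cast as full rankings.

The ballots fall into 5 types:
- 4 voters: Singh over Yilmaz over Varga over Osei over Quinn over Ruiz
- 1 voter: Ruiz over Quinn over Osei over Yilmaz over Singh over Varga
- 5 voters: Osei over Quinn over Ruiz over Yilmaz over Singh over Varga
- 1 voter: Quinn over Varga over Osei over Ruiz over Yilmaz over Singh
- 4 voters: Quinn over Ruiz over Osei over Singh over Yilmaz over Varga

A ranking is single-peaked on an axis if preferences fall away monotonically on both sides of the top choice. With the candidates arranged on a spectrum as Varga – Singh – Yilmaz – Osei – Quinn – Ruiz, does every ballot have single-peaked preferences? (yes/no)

Axis positions: Varga=1, Singh=2, Yilmaz=3, Osei=4, Quinn=5, Ruiz=6.
Type 1 (peak Singh at position 2): ranking walks positions 2-3-1-4-5-6, expanding outward from the peak — single-peaked.
Type 2 (peak Ruiz at position 6): ranking walks positions 6-5-4-3-2-1, expanding outward from the peak — single-peaked.
Type 3 (peak Osei at position 4): ranking walks positions 4-5-6-3-2-1, expanding outward from the peak — single-peaked.
Type 4: ranking walks positions 5-1-4-6-3-2; Varga is ranked above Osei even though Osei lies between Varga and the peak Quinn on the axis — preferences dip and rise again. Not single-peaked.
Type 5: ranking walks positions 5-6-4-2-3-1; Singh is ranked above Yilmaz even though Yilmaz lies between Singh and the peak Quinn on the axis — preferences dip and rise again. Not single-peaked.
Type 4 violates single-peakedness, so the profile is not single-peaked on this axis.

no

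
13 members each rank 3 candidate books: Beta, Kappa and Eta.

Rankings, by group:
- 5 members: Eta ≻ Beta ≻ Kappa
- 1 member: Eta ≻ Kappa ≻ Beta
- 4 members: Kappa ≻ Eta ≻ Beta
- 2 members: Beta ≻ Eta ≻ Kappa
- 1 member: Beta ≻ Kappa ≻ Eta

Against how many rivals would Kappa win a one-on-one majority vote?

0

Kappa against each rival (13 members):
Kappa vs Beta: Kappa is ranked higher on 1+4 = 5 ballots, Beta on 8. Beta wins 8–5.
Kappa vs Eta: Kappa preferred on 4+1 = 5 ballots; Eta wins 8–5.
Kappa beats no one; loses to Beta, Eta — 0 pairwise wins.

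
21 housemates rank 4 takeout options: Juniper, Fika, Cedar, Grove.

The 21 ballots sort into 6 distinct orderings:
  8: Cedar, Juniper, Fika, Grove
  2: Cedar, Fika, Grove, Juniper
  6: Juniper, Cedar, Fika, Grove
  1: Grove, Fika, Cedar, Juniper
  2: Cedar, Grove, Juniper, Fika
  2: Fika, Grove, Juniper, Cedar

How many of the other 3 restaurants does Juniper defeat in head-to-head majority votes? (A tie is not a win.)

Juniper against each rival (21 friends):
Juniper vs Fika: 16 to 5, Juniper.
Juniper vs Cedar: Juniper preferred on 6+2 = 8 ballots; Cedar wins 13–8.
Juniper vs Grove: 8+6 = 14 for Juniper, 7 for Grove — Juniper by 14–7.
Juniper beats Fika, Grove; loses to Cedar — 2 pairwise wins.

2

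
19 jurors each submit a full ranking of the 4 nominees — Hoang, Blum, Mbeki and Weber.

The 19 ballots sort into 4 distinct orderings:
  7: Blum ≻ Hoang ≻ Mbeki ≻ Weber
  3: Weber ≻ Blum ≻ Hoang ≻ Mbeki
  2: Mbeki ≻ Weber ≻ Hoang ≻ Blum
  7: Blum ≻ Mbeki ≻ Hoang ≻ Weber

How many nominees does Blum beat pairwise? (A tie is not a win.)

Blum against each rival (19 jurors):
Blum–Hoang: Blum 17–2.
Blum vs Mbeki: 7+3+7 = 17 for Blum, 2 for Mbeki — Blum by 17–2.
Blum vs Weber: Blum, 14–5.
Blum beats Hoang, Mbeki, Weber — 3 pairwise wins.

3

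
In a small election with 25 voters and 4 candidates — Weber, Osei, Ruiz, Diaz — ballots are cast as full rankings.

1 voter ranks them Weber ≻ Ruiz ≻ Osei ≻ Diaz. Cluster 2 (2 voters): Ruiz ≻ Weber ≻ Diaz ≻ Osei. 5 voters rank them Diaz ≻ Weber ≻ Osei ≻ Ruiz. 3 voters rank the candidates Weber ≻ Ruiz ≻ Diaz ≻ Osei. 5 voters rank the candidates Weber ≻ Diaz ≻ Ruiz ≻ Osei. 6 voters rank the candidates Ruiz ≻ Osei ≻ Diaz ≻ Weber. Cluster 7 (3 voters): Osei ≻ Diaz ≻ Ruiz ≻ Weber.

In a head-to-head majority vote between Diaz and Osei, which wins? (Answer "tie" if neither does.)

Ballots ranking Diaz above Osei: 2 + 5 + 3 + 5 = 15.
Ballots ranking Osei above Diaz: 25 − 15 = 10.
Diaz wins the head-to-head 15–10.

Diaz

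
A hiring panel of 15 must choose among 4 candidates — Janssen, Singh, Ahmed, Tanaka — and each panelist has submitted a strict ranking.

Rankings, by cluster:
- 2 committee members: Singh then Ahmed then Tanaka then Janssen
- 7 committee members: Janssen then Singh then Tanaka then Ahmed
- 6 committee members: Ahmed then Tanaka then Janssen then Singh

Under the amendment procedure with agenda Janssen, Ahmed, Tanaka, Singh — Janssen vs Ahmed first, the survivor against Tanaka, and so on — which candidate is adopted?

Singh

Round 1: Janssen vs Ahmed — 7–8, Ahmed advances.
Round 2: Ahmed vs Tanaka — 8–7, Ahmed advances.
Round 3: Ahmed vs Singh — 6–9, Singh advances.
The agenda winner is Singh.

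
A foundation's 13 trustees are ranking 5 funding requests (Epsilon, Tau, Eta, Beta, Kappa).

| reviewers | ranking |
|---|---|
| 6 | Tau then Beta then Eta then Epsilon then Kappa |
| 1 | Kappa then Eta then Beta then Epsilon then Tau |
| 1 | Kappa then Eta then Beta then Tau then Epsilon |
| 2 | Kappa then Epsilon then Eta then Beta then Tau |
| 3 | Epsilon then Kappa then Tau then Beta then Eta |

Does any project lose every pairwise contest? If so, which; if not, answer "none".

none

Pairwise majorities:
Epsilon vs Tau: Tau, 7–6.
Epsilon vs Eta: 2+3 = 5 for Epsilon, 8 for Eta — Eta by 8–5.
Epsilon–Beta: Beta 8–5.
Epsilon vs Kappa: Epsilon, 9–4.
Tau–Eta: Tau 9–4.
Tau vs Beta: Tau is ranked higher on 6+3 = 9 ballots, Beta on 4. Tau wins 9–4.
Tau vs Kappa: Kappa, 7–6.
Eta vs Beta: Beta wins 9–4.
Eta vs Kappa: Kappa, 7–6.
Beta vs Kappa: Kappa, 7–6.
Every project wins at least one matchup (Epsilon beats Kappa; Tau beats Epsilon; Eta beats Epsilon; Beta beats Epsilon; Kappa beats Tau), so there is no Condorcet loser.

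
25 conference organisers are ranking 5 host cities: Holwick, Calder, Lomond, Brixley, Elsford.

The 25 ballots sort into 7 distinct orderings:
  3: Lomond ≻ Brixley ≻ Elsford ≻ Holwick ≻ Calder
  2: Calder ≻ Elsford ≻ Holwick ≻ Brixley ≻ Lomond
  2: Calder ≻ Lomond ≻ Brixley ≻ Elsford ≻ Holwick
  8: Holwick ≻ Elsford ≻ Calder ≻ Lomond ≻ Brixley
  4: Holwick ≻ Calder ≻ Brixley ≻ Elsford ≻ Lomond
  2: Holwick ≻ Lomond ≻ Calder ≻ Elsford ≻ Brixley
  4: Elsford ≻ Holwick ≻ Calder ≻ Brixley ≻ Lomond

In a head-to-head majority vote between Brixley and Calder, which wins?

Ballots ranking Brixley above Calder: 3.
Ballots ranking Calder above Brixley: 25 − 3 = 22.
Calder wins the head-to-head 22–3.

Calder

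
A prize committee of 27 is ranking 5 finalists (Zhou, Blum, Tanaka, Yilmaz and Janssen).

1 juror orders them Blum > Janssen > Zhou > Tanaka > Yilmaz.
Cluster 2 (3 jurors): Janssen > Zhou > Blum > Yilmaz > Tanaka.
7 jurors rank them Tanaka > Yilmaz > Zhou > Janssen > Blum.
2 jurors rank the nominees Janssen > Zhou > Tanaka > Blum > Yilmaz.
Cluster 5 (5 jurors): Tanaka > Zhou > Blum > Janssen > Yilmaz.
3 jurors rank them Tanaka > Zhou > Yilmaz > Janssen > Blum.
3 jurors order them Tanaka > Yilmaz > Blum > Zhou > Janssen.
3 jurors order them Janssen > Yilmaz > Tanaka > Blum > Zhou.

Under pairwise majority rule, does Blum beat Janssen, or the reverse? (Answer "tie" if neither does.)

Ballots ranking Blum above Janssen: 1 + 5 + 3 = 9.
Ballots ranking Janssen above Blum: 27 − 9 = 18.
Janssen wins the head-to-head 18–9.

Janssen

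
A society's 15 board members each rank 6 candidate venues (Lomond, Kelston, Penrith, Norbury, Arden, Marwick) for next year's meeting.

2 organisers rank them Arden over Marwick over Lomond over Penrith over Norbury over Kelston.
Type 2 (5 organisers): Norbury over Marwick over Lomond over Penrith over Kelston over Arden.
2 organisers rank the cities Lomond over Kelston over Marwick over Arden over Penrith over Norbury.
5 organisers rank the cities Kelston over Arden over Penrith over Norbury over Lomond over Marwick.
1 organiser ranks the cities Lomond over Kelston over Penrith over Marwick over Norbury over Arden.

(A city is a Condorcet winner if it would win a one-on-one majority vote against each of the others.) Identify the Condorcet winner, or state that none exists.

none

Check each pair by majority over 15 ballots:
Lomond vs Kelston: Lomond, 10–5.
Lomond vs Penrith: Lomond, 10–5.
Lomond vs Norbury: Norbury, 10–5.
Lomond vs Arden: Lomond wins 8–7.
Lomond vs Marwick: Lomond wins 8–7.
Kelston–Penrith: Kelston 8–7.
Kelston vs Norbury: Kelston wins 8–7.
Kelston vs Arden: Kelston wins 13–2.
Kelston–Marwick: Kelston 8–7.
Penrith vs Norbury: Penrith wins 10–5.
Penrith vs Arden: Arden, 9–6.
Penrith vs Marwick: Marwick, 9–6.
Norbury vs Arden: Arden wins 9–6.
Norbury–Marwick: Norbury 10–5.
Arden vs Marwick: Marwick, 8–7.
No city is unbeaten: Lomond loses to Norbury; Kelston loses to Lomond; Penrith loses to Lomond; Norbury loses to Kelston; Arden loses to Lomond; Marwick loses to Lomond. In particular Lomond > Kelston > Norbury > Lomond is a majority cycle — no Condorcet winner exists.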